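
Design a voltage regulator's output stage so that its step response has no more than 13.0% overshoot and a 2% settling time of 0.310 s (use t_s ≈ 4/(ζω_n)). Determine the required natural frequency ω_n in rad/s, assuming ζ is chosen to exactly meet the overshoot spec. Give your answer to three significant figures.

ω_n ≈ 23.7 rad/s

Inverting the overshoot relation: ζ = |ln 0.130|/√(π² + ln²0.130) = 0.545.
Then ω_n = 4/(ζ t_s) = 4/(0.545 × 0.310) = 23.7 rad/s.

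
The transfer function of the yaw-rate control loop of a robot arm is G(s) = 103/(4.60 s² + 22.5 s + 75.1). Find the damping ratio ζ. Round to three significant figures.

ζ ≈ 0.605

Dividing through by 4.60: denominator becomes s² + 4.891 s + 16.33.
So ω_n = √16.33 = 4.04 rad/s and ζ = 4.891/(2·4.04) = 0.605.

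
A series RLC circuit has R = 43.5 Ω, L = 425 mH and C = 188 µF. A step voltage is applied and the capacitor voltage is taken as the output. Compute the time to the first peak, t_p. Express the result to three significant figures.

For a series RLC circuit (capacitor voltage as output), ω_n = 1/√(LC) = 1/√(425 mH · 188 µF) = 112 rad/s.
ζ = (R/2)·√(C/L) = (43.5/2)·√(188 µF/425 mH) = 0.457.
ω_d = 112·√(1 − 0.457²) = 99.5 rad/s. t_p = π/ω_d = 0.0316 s.

t_p ≈ 0.0316 s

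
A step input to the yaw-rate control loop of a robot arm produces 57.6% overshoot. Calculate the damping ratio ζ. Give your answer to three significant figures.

Inverting the overshoot relation: ζ = |ln 0.576|/√(π² + ln²0.576) = 0.173.

ζ ≈ 0.173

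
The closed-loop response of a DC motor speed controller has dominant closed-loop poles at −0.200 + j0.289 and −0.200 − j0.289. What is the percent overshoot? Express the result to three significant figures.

The poles are at −σ ± jω_d with σ = 0.200 and ω_d = 0.289, so ω_n = √(σ²+ω_d²) = 0.351 rad/s and ζ = σ/ω_n = 0.569.
%OS = 100 e^{−πζ/√(1−ζ²)} with ζ = 0.569 gives 11.4%.

%OS ≈ 11.4%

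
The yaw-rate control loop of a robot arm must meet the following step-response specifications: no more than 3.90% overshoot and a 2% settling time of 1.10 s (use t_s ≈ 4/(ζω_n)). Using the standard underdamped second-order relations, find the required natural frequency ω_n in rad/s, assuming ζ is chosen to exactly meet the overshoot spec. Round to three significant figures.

ω_n ≈ 5.06 rad/s

ζ = −ln(OS)/√(π² + (ln OS)²). With OS = 0.0390, ln OS = −3.244 and ζ = 3.244/4.516 = 0.718.
Then ω_n = 4/(ζ t_s) = 4/(0.718 × 1.10) = 5.06 rad/s.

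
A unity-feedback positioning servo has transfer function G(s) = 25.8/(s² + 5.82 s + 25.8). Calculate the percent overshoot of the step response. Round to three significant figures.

Matching coefficients with s² + 2ζω_n s + ω_n² gives ω_n² = 25.8 ⇒ ω_n = 5.08 rad/s, and ζ = 5.82/(2ω_n) = 0.573.
%OS = 100·exp(−πζ/√(1−ζ²)) = 11.1%.

%OS ≈ 11.1%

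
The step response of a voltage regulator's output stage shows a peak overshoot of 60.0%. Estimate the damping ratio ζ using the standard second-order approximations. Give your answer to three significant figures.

ζ ≈ 0.160

From %OS = 100·exp(−πζ/√(1−ζ²)), invert to get ζ = −ln(OS)/√(π² + ln²(OS)) with OS = 0.600.
−ln 0.600 = 0.5108, so ζ = 0.5108/√(π² + 0.2609) = 0.160.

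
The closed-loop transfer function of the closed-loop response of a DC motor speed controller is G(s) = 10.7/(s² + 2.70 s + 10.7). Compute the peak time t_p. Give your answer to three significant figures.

t_p ≈ 1.05 s

Comparing the denominator to s² + 2ζω_n s + ω_n²: ω_n = √10.7 = 3.27 rad/s, and 2ζω_n = 2.70 so ζ = 2.70/(2·3.27) = 0.413.
The damped frequency ω_d = ω_n√(1−ζ²) = 2.98 rad/s. Then t_p = π/ω_d = 1.05 s.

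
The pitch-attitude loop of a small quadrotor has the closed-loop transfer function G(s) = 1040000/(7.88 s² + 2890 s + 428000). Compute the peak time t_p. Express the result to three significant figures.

Dividing through by 7.88: denominator becomes s² + 366.8 s + 54310.
So ω_n = √54310 = 233 rad/s and ζ = 366.8/(2·233) = 0.787.
The damped frequency ω_d = ω_n√(1−ζ²) = 144 rad/s. t_p = π/ω_d = 0.0218 s.

t_p ≈ 0.0218 s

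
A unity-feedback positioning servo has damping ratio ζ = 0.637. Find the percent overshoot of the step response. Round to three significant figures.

For an underdamped second-order system, %OS = 100·exp(−πζ/√(1−ζ²)).
πζ/√(1−ζ²) = π·0.637/√(1−0.406) = 2.596, so %OS = 100·e^(−2.596) = 7.46%.

%OS ≈ 7.46%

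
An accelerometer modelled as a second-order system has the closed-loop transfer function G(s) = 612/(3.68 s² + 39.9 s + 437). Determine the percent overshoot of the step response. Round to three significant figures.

%OS ≈ 16.5%

Dividing through by 3.68: denominator becomes s² + 10.84 s + 118.8.
So ω_n = √118.8 = 10.9 rad/s and ζ = 10.84/(2·10.9) = 0.497.
Overshoot: exp(−π·0.497/√(1−0.497²)) = 0.165, i.e. 16.5%.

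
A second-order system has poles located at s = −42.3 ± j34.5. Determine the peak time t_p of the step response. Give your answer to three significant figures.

t_p ≈ 0.0911 s

t_p = π/ω_d with ω_d = 34.5 (the imaginary part), so t_p = 0.0911 s.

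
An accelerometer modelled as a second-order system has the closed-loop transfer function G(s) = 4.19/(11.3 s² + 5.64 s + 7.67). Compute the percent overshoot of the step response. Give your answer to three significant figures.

Dividing through by 11.3: denominator becomes s² + 0.4991 s + 0.6788.
So ω_n = √0.6788 = 0.824 rad/s and ζ = 0.4991/(2·0.824) = 0.303.
%OS = 100 e^{−πζ/√(1−ζ²)} with ζ = 0.303 gives 36.8%.

%OS ≈ 36.8%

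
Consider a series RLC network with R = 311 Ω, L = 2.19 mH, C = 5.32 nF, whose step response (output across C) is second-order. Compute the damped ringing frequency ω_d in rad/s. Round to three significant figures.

ω_d ≈ 284000 rad/s

For a series RLC circuit (capacitor voltage as output), ω_n = 1/√(LC) = 1/√(2.19 mH · 5.32 nF) = 293000 rad/s.
ζ = (R/2)·√(C/L) = (311/2)·√(5.32 nF/2.19 mH) = 0.242.
ω_d = ω_n√(1−ζ²) = 284000 rad/s.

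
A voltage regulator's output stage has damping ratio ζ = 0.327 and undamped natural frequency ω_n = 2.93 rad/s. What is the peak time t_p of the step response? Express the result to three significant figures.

t_p ≈ 1.13 s

The damped frequency is ω_d = ω_n√(1−ζ²) = 2.93·√(1−0.107) = 2.77 rad/s.
Peak time t_p = π/ω_d = π/2.77 = 1.13 s.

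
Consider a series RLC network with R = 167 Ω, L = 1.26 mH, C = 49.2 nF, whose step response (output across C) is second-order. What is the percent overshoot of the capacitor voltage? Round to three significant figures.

%OS ≈ 14.6%

For a series RLC circuit (capacitor voltage as output), ω_n = 1/√(LC) = 1/√(1.26 mH · 49.2 nF) = 127000 rad/s.
ζ = (R/2)·√(C/L) = (167/2)·√(49.2 nF/1.26 mH) = 0.522.
%OS = 100 e^{−πζ/√(1−ζ²)} with ζ = 0.522 gives 14.6%.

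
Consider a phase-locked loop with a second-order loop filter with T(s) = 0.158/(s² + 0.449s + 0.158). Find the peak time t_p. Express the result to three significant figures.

t_p ≈ 9.58 s

ω_n = √0.158 = 0.397 rad/s; ζ = 0.449/(2·0.397) = 0.565.
ω_d = 0.397·√(1 − 0.565²) = 0.328 rad/s. Then t_p = π/ω_d = 9.58 s.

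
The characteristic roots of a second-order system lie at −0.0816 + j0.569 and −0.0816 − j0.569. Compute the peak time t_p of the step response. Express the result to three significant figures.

t_p = π/ω_d with ω_d = 0.569 (the imaginary part), so t_p = 5.52 s.

t_p ≈ 5.52 s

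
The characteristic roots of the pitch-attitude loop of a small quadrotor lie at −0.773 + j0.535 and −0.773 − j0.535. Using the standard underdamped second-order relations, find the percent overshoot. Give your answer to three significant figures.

With σ = 0.773, ω_d = 0.535: ω_n = √(σ²+ω_d²) = 0.940 rad/s, ζ = σ/ω_n = 0.822.
Overshoot: exp(−π·0.822/√(1−0.822²)) = 0.0107, i.e. 1.07%.

%OS ≈ 1.07%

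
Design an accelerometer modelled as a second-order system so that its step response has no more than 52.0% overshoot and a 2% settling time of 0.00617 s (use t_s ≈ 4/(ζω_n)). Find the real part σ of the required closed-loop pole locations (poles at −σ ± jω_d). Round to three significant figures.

σ ≈ 648

The settling-time spec alone fixes σ = ζω_n = 4/t_s = 4/0.00617 = 648.
(Overshoot then fixes ζ = 0.204 and hence ω_d = σ·√(1−ζ²)/ζ = 3110 rad/s.)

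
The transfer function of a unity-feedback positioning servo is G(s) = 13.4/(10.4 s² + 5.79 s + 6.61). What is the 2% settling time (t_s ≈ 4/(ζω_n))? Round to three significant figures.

t_s ≈ 14.4 s

Dividing through by 10.4: denominator becomes s² + 0.5567 s + 0.6356.
So ω_n = √0.6356 = 0.797 rad/s and ζ = 0.5567/(2·0.797) = 0.349.
t_s ≈ 4/(ζω_n) = 14.4 s.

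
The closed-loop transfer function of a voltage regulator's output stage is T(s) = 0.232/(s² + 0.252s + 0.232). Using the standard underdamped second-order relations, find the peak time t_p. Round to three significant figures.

Comparing the denominator to s² + 2ζω_n s + ω_n²: ω_n = √0.232 = 0.482 rad/s, and 2ζω_n = 0.252 so ζ = 0.252/(2·0.482) = 0.262.
The damped frequency ω_d = ω_n√(1−ζ²) = 0.465 rad/s. Then t_p = π/ω_d = 6.76 s.

t_p ≈ 6.76 s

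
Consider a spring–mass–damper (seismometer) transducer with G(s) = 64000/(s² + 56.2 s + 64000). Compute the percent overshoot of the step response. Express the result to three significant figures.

Comparing the denominator to s² + 2ζω_n s + ω_n²: ω_n = √64000 = 253 rad/s, and 2ζω_n = 56.2 so ζ = 56.2/(2·253) = 0.111.
Overshoot: exp(−π·0.111/√(1−0.111²)) = 0.704, i.e. 70.4%.

%OS ≈ 70.4%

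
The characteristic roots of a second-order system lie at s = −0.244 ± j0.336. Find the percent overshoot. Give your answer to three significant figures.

%OS ≈ 10.2%

The poles are at −σ ± jω_d with σ = 0.244 and ω_d = 0.336, so ω_n = √(σ²+ω_d²) = 0.415 rad/s and ζ = σ/ω_n = 0.588.
%OS = 100 e^{−πζ/√(1−ζ²)} with ζ = 0.588 gives 10.2%.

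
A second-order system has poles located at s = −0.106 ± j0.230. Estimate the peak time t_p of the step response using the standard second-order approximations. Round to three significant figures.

t_p ≈ 13.7 s

t_p = π/ω_d with ω_d = 0.230 (the imaginary part), so t_p = 13.7 s.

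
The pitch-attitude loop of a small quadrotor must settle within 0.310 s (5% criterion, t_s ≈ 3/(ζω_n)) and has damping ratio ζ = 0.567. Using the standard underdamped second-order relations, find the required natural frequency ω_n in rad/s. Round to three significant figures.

Rearranging t_s ≈ 3/(ζω_n) gives ω_n = 3/(ζ·t_s) = 3/(0.567 × 0.310) = 17.1 rad/s.

ω_n ≈ 17.1 rad/s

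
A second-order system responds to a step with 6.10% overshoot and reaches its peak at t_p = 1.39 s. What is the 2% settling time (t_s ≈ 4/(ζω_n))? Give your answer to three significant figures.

t_s ≈ 1.99 s

ζ from %OS: ζ = |ln 0.0610|/√(π²+ln²0.0610) = 0.665.
t_p = π/ω_d ⇒ ω_d = 2.26 rad/s; then ω_n = ω_d/√(1−ζ²) = 3.03 rad/s.
t_s ≈ 4/(ζω_n) = 4/(0.665·3.03) = 1.99 s.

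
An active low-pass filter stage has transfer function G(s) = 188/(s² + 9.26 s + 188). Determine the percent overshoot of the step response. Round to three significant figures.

Comparing the denominator to s² + 2ζω_n s + ω_n²: ω_n = √188 = 13.7 rad/s, and 2ζω_n = 9.26 so ζ = 9.26/(2·13.7) = 0.338.
%OS = 100·exp(−πζ/√(1−ζ²)) = 32.4%.

%OS ≈ 32.4%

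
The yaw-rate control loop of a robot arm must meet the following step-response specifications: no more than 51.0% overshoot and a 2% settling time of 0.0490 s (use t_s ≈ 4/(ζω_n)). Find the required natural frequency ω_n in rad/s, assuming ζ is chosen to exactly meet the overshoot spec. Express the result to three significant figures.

ζ = −ln(OS)/√(π² + (ln OS)²). With OS = 0.510, ln OS = −0.6733 and ζ = 0.6733/3.213 = 0.210.
Then ω_n = 4/(ζ t_s) = 4/(0.210 × 0.0490) = 390 rad/s.

ω_n ≈ 390 rad/s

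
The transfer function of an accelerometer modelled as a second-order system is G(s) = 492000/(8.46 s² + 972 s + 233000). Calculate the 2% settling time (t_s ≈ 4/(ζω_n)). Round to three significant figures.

t_s ≈ 0.0696 s

Dividing through by 8.46: denominator becomes s² + 114.9 s + 27540.
So ω_n = √27540 = 166 rad/s and ζ = 114.9/(2·166) = 0.346.
t_s ≈ 4/(ζω_n) = 0.0696 s.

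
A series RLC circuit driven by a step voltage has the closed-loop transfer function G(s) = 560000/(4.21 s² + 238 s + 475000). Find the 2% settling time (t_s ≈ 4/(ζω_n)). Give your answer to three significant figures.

Dividing through by 4.21: denominator becomes s² + 56.53 s + 112800.
So ω_n = √112800 = 336 rad/s and ζ = 56.53/(2·336) = 0.0842.
t_s ≈ 4/(ζω_n) = 0.142 s.

t_s ≈ 0.142 s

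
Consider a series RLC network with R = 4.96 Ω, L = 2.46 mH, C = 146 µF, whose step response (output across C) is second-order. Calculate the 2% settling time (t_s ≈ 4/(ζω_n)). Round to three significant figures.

For a series RLC circuit (capacitor voltage as output), ω_n = 1/√(LC) = 1/√(2.46 mH · 146 µF) = 1670 rad/s.
ζ = (R/2)·√(C/L) = (4.96/2)·√(146 µF/2.46 mH) = 0.604.
t_s ≈ 4/(ζω_n) = 0.00397 s.

t_s ≈ 0.00397 s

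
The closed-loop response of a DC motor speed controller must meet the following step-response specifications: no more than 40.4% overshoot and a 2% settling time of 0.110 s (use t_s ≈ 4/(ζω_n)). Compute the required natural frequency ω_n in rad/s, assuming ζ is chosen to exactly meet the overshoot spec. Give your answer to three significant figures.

ω_n ≈ 131 rad/s

ζ = −ln(OS)/√(π² + (ln OS)²). With OS = 0.404, ln OS = −0.9063 and ζ = 0.9063/3.270 = 0.277.
Then ω_n = 4/(ζ t_s) = 4/(0.277 × 0.110) = 131 rad/s.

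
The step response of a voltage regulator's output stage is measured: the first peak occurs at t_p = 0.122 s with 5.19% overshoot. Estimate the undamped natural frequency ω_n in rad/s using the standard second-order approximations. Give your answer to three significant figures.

ζ from %OS: ζ = |ln 0.0519|/√(π²+ln²0.0519) = 0.686.
From t_p = π/ω_d, ω_d = π/0.122 = 25.8 rad/s, so ω_n = ω_d/√(1−ζ²) = 35.4 rad/s.

ω_n ≈ 35.4 rad/s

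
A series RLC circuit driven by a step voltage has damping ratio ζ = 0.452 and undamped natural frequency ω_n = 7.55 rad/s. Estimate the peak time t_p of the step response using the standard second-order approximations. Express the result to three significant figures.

t_p ≈ 0.466 s

The damped frequency is ω_d = ω_n√(1−ζ²) = 7.55·√(1−0.204) = 6.73 rad/s.
Peak time t_p = π/ω_d = π/6.73 = 0.466 s.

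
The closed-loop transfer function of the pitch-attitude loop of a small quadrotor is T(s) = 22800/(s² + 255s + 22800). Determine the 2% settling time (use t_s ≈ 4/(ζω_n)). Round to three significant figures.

Matching coefficients with s² + 2ζω_n s + ω_n² gives ω_n² = 22800 ⇒ ω_n = 151 rad/s, and ζ = 255/(2ω_n) = 0.844.
t_s ≈ 4/(ζω_n) = 4/(0.844·151) = 0.0314 s.

t_s ≈ 0.0314 s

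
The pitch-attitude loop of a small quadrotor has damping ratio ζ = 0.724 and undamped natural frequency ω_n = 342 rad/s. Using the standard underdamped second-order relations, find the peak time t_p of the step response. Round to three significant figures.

t_p ≈ 0.0133 s

The damped frequency is ω_d = ω_n√(1−ζ²) = 342·√(1−0.524) = 236 rad/s.
Peak time t_p = π/ω_d = π/236 = 0.0133 s.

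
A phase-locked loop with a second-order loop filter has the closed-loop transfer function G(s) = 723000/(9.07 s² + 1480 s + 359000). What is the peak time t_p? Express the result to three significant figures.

t_p ≈ 0.0173 s

Dividing through by 9.07: denominator becomes s² + 163.2 s + 39580.
So ω_n = √39580 = 199 rad/s and ζ = 163.2/(2·199) = 0.410.
ω_d = ω_n√(1−ζ²) = 181 rad/s. t_p = π/ω_d = 0.0173 s.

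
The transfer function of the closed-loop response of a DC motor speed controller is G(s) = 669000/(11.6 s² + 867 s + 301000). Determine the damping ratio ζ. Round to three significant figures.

Dividing through by 11.6: denominator becomes s² + 74.74 s + 25950.
So ω_n = √25950 = 161 rad/s and ζ = 74.74/(2·161) = 0.232.

ζ ≈ 0.232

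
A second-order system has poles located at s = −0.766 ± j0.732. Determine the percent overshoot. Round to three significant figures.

With σ = 0.766, ω_d = 0.732: ω_n = √(σ²+ω_d²) = 1.06 rad/s, ζ = σ/ω_n = 0.723.
%OS = 100·exp(−πζ/√(1−ζ²)) = 3.73%.

%OS ≈ 3.73%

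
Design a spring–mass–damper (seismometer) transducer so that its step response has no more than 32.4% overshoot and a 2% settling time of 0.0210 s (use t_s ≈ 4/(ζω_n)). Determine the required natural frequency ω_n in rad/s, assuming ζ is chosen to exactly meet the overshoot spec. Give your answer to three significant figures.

From %OS = 100·exp(−πζ/√(1−ζ²)), invert to get ζ = −ln(OS)/√(π² + ln²(OS)) with OS = 0.324.
−ln 0.324 = 1.127, so ζ = 1.127/√(π² + 1.270) = 0.338.
From t_s ≈ 4/(ζω_n): ω_n = 4/(ζ·t_s) = 4/(0.338·0.0210) = 564 rad/s.

ω_n ≈ 564 rad/s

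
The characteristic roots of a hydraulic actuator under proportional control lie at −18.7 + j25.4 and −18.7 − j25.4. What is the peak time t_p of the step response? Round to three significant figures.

t_p = π/ω_d with ω_d = 25.4 (the imaginary part), so t_p = 0.124 s.

t_p ≈ 0.124 s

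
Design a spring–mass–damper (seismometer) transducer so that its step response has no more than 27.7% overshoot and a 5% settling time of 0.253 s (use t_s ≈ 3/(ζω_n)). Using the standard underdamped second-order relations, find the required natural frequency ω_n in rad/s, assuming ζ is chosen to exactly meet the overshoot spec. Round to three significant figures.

ω_n ≈ 31.3 rad/s

ζ = −ln(OS)/√(π² + (ln OS)²). With OS = 0.277, ln OS = −1.284 and ζ = 1.284/3.394 = 0.378.
Then ω_n = 3/(ζ t_s) = 3/(0.378 × 0.253) = 31.3 rad/s.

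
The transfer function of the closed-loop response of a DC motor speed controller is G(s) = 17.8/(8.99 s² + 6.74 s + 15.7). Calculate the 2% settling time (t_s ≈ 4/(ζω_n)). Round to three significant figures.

Dividing through by 8.99: denominator becomes s² + 0.7497 s + 1.746.
So ω_n = √1.746 = 1.32 rad/s and ζ = 0.7497/(2·1.32) = 0.284.
t_s ≈ 4/(ζω_n) = 10.7 s.

t_s ≈ 10.7 s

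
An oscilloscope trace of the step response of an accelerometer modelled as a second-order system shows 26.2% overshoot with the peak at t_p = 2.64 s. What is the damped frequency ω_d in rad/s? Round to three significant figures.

t_p = π/ω_d, so ω_d = π/2.64 = 1.19 rad/s.

ω_d ≈ 1.19 rad/s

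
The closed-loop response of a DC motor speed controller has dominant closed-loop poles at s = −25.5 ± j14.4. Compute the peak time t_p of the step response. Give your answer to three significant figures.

t_p ≈ 0.218 s

t_p = π/ω_d with ω_d = 14.4 (the imaginary part), so t_p = 0.218 s.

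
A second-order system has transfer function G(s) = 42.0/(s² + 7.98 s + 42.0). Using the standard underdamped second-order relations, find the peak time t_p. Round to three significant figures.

Comparing the denominator to s² + 2ζω_n s + ω_n²: ω_n = √42.0 = 6.48 rad/s, and 2ζω_n = 7.98 so ζ = 7.98/(2·6.48) = 0.616.
ω_d = 6.48·√(1 − 0.616²) = 5.11 rad/s. Then t_p = π/ω_d = 0.615 s.

t_p ≈ 0.615 s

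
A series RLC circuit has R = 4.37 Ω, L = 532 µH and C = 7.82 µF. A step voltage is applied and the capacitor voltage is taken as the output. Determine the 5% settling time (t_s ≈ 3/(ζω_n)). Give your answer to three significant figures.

For a series RLC circuit (capacitor voltage as output), ω_n = 1/√(LC) = 1/√(532 µH · 7.82 µF) = 15500 rad/s.
ζ = (R/2)·√(C/L) = (4.37/2)·√(7.82 µF/532 µH) = 0.265.
t_s ≈ 3/(ζω_n) = 0.000730 s.

t_s ≈ 0.000730 s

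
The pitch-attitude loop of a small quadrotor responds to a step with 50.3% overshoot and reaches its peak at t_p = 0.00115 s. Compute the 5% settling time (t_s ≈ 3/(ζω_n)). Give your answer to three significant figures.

t_s ≈ 0.00502 s

From the overshoot, ζ = −ln(OS)/√(π²+ln²(OS)) = 0.214.
t_p = π/ω_d ⇒ ω_d = 2730 rad/s; then ω_n = ω_d/√(1−ζ²) = 2800 rad/s.
t_s ≈ 3/(ζω_n) = 3/(0.214·2800) = 0.00502 s.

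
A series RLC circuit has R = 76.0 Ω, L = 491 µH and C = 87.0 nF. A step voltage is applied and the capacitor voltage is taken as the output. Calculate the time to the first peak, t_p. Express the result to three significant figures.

t_p ≈ 0.0000238 s

For a series RLC circuit (capacitor voltage as output), ω_n = 1/√(LC) = 1/√(491 µH · 87.0 nF) = 153000 rad/s.
ζ = (R/2)·√(C/L) = (76.0/2)·√(87.0 nF/491 µH) = 0.506.
ω_d = 153000·√(1 − 0.506²) = 132000 rad/s. t_p = π/ω_d = 0.0000238 s.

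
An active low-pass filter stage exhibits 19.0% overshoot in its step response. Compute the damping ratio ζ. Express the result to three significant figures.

Inverting the overshoot relation: ζ = |ln 0.190|/√(π² + ln²0.190) = 0.467.

ζ ≈ 0.467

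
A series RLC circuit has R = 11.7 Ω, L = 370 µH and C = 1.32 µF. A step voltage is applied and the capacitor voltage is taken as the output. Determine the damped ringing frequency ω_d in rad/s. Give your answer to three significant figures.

For a series RLC circuit (capacitor voltage as output), ω_n = 1/√(LC) = 1/√(370 µH · 1.32 µF) = 45200 rad/s.
ζ = (R/2)·√(C/L) = (11.7/2)·√(1.32 µF/370 µH) = 0.349.
ω_d = 45200·√(1 − 0.349²) = 42400 rad/s.

ω_d ≈ 42400 rad/s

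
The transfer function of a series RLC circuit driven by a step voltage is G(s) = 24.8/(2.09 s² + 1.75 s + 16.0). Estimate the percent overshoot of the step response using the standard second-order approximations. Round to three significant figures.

Dividing through by 2.09: denominator becomes s² + 0.8373 s + 7.656.
So ω_n = √7.656 = 2.77 rad/s and ζ = 0.8373/(2·2.77) = 0.151.
%OS = 100 e^{−πζ/√(1−ζ²)} with ζ = 0.151 gives 61.8%.

%OS ≈ 61.8%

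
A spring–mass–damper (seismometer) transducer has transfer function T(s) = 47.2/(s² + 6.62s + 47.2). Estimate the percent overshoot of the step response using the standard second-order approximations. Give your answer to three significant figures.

%OS ≈ 17.8%

Comparing the denominator to s² + 2ζω_n s + ω_n²: ω_n = √47.2 = 6.87 rad/s, and 2ζω_n = 6.62 so ζ = 6.62/(2·6.87) = 0.482.
Overshoot: exp(−π·0.482/√(1−0.482²)) = 0.178, i.e. 17.8%.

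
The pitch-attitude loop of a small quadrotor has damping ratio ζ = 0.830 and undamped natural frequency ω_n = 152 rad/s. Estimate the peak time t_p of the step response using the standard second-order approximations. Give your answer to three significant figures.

t_p ≈ 0.0371 s

The damped frequency is ω_d = ω_n√(1−ζ²) = 152·√(1−0.689) = 84.8 rad/s.
Peak time t_p = π/ω_d = π/84.8 = 0.0371 s.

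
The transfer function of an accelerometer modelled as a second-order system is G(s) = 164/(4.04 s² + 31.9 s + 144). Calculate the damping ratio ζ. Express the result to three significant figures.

Dividing through by 4.04: denominator becomes s² + 7.896 s + 35.64.
So ω_n = √35.64 = 5.97 rad/s and ζ = 7.896/(2·5.97) = 0.661.

ζ ≈ 0.661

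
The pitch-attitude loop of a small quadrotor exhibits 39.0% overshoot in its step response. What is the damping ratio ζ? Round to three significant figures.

ζ = −ln(OS)/√(π² + (ln OS)²). With OS = 0.390, ln OS = −0.9416 and ζ = 0.9416/3.280 = 0.287.

ζ ≈ 0.287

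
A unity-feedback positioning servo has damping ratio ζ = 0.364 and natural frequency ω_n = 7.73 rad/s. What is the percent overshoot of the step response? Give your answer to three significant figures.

For an underdamped second-order system, %OS = 100·exp(−πζ/√(1−ζ²)).
πζ/√(1−ζ²) = π·0.364/√(1−0.132) = 1.228, so %OS = 100·e^(−1.228) = 29.3%.

%OS ≈ 29.3%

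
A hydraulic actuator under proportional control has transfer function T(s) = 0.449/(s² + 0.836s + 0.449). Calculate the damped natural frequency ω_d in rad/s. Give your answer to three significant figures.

ω_d ≈ 0.524 rad/s

ω_n = √0.449 = 0.670 rad/s; ζ = 0.836/(2·0.670) = 0.624.
ω_d = 0.670·√(1 − 0.624²) = 0.524 rad/s.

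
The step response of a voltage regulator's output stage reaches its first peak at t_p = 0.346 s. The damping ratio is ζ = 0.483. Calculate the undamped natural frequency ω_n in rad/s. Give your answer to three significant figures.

Peak time t_p = π/ω_d, so ω_d = π/t_p = π/0.346 = 9.08 rad/s.
ω_n = ω_d/√(1−ζ²) = 9.08/√0.767 = 10.4 rad/s.

ω_n ≈ 10.4 rad/s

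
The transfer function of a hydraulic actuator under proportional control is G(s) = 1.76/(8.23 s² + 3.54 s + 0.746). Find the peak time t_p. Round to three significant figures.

t_p ≈ 14.9 s

Dividing through by 8.23: denominator becomes s² + 0.4301 s + 0.09064.
So ω_n = √0.09064 = 0.301 rad/s and ζ = 0.4301/(2·0.301) = 0.714.
ω_d = 0.301·√(1 − 0.714²) = 0.211 rad/s. t_p = π/ω_d = 14.9 s.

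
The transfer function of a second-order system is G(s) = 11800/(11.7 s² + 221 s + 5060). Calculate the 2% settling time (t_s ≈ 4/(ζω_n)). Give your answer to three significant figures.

Dividing through by 11.7: denominator becomes s² + 18.89 s + 432.5.
So ω_n = √432.5 = 20.8 rad/s and ζ = 18.89/(2·20.8) = 0.454.
t_s ≈ 4/(ζω_n) = 0.424 s.

t_s ≈ 0.424 s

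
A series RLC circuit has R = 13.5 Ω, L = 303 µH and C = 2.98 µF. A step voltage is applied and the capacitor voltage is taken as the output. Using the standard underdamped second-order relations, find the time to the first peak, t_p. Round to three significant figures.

t_p ≈ 0.000127 s

For a series RLC circuit (capacitor voltage as output), ω_n = 1/√(LC) = 1/√(303 µH · 2.98 µF) = 33300 rad/s.
ζ = (R/2)·√(C/L) = (13.5/2)·√(2.98 µF/303 µH) = 0.669.
The damped frequency ω_d = ω_n√(1−ζ²) = 24700 rad/s. t_p = π/ω_d = 0.000127 s.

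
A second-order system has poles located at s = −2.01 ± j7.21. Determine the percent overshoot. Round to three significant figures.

%OS ≈ 41.7%

The poles are at −σ ± jω_d with σ = 2.01 and ω_d = 7.21, so ω_n = √(σ²+ω_d²) = 7.48 rad/s and ζ = σ/ω_n = 0.269.
%OS = 100 e^{−πζ/√(1−ζ²)} with ζ = 0.269 gives 41.7%.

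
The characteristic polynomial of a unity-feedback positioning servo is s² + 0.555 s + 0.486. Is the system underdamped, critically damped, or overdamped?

underdamped

a² − 4b = 0.555² − 4·0.486 < 0 (complex roots); the system is underdamped.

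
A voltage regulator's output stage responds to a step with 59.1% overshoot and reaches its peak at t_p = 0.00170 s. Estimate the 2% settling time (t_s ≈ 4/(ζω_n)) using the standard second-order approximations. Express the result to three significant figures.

t_s ≈ 0.0129 s

From the overshoot, ζ = −ln(OS)/√(π²+ln²(OS)) = 0.165.
t_p = π/ω_d ⇒ ω_d = 1850 rad/s; then ω_n = ω_d/√(1−ζ²) = 1870 rad/s.
t_s ≈ 4/(ζω_n) = 4/(0.165·1870) = 0.0129 s.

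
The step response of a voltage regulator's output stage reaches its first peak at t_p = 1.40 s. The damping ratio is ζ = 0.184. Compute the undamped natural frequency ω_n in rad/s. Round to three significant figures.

ω_n ≈ 2.28 rad/s

Peak time t_p = π/ω_d, so ω_d = π/t_p = π/1.40 = 2.24 rad/s.
ω_n = ω_d/√(1−ζ²) = 2.24/√0.966 = 2.28 rad/s.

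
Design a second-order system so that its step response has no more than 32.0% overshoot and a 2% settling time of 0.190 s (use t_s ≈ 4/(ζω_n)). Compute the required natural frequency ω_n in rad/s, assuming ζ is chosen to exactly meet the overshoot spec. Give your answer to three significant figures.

ω_n ≈ 61.7 rad/s

From %OS = 100·exp(−πζ/√(1−ζ²)), invert to get ζ = −ln(OS)/√(π² + ln²(OS)) with OS = 0.320.
−ln 0.320 = 1.139, so ζ = 1.139/√(π² + 1.298) = 0.341.
Then ω_n = 4/(ζ t_s) = 4/(0.341 × 0.190) = 61.7 rad/s.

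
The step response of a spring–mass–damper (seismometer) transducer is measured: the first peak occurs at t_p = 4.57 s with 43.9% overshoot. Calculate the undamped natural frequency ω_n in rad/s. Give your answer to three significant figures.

ω_n ≈ 0.711 rad/s

From the overshoot, ζ = −ln(OS)/√(π²+ln²(OS)) = 0.253.
t_p = π/ω_d ⇒ ω_d = 0.687 rad/s; then ω_n = ω_d/√(1−ζ²) = 0.711 rad/s.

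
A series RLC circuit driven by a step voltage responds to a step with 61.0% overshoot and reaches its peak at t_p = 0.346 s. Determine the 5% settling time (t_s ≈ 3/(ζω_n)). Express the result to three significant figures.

From the overshoot, ζ = −ln(OS)/√(π²+ln²(OS)) = 0.155.
From t_p = π/ω_d, ω_d = π/0.346 = 9.08 rad/s, so ω_n = ω_d/√(1−ζ²) = 9.19 rad/s.
t_s ≈ 3/(ζω_n) = 3/(0.155·9.19) = 2.10 s.

t_s ≈ 2.10 s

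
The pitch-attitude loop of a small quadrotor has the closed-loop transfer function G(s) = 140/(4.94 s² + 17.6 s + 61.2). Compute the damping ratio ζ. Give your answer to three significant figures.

ζ ≈ 0.506

Dividing through by 4.94: denominator becomes s² + 3.563 s + 12.39.
So ω_n = √12.39 = 3.52 rad/s and ζ = 3.563/(2·3.52) = 0.506.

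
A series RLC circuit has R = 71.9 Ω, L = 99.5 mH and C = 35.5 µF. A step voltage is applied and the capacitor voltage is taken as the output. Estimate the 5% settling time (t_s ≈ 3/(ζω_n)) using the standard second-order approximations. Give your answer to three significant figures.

For a series RLC circuit (capacitor voltage as output), ω_n = 1/√(LC) = 1/√(99.5 mH · 35.5 µF) = 532 rad/s.
ζ = (R/2)·√(C/L) = (71.9/2)·√(35.5 µF/99.5 mH) = 0.679.
t_s ≈ 3/(ζω_n) = 0.00830 s.

t_s ≈ 0.00830 s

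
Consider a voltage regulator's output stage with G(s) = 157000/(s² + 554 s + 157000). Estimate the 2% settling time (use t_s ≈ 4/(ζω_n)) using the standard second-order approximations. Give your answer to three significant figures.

ω_n = √157000 = 396 rad/s; ζ = 554/(2·396) = 0.699.
t_s ≈ 4/(ζω_n) = 4/(0.699·396) = 0.0144 s.

t_s ≈ 0.0144 s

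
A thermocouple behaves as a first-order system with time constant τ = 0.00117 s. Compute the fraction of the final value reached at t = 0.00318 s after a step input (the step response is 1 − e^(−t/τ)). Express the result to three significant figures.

y(t)/y_∞ = 1 − e^(−t/τ) = 1 − e^(−0.00318/0.00117) = 1 − e^(−2.72) = 0.934.

y/y_∞ ≈ 0.934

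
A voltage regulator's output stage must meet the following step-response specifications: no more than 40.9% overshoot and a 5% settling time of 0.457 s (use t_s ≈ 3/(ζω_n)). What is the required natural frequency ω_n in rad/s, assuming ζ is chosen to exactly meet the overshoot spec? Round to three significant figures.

From %OS = 100·exp(−πζ/√(1−ζ²)), invert to get ζ = −ln(OS)/√(π² + ln²(OS)) with OS = 0.409.
−ln 0.409 = 0.8940, so ζ = 0.8940/√(π² + 0.7993) = 0.274.
Then ω_n = 3/(ζ t_s) = 3/(0.274 × 0.457) = 24.0 rad/s.

ω_n ≈ 24.0 rad/s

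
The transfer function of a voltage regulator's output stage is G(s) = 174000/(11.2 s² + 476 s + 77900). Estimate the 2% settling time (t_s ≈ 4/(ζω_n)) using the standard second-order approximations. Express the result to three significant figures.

t_s ≈ 0.188 s

Dividing through by 11.2: denominator becomes s² + 42.50 s + 6955.
So ω_n = √6955 = 83.4 rad/s and ζ = 42.50/(2·83.4) = 0.255.
t_s ≈ 4/(ζω_n) = 0.188 s.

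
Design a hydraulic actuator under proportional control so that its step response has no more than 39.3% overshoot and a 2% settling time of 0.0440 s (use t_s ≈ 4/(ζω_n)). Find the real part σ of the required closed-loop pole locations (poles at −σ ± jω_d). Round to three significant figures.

σ ≈ 90.9

The settling-time spec alone fixes σ = ζω_n = 4/t_s = 4/0.0440 = 90.9.
(Overshoot then fixes ζ = 0.285 and hence ω_d = σ·√(1−ζ²)/ζ = 306 rad/s.)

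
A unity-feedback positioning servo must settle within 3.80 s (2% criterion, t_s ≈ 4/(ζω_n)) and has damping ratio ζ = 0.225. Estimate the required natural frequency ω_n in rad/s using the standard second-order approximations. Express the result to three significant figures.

Rearranging t_s ≈ 4/(ζω_n) gives ω_n = 4/(ζ·t_s) = 4/(0.225 × 3.80) = 4.68 rad/s.

ω_n ≈ 4.68 rad/s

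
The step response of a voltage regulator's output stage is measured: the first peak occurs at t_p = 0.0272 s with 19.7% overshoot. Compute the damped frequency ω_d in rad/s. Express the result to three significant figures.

ω_d ≈ 115 rad/s

t_p = π/ω_d, so ω_d = π/0.0272 = 115 rad/s.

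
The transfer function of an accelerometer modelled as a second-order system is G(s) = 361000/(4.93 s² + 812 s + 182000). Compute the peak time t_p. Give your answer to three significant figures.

Dividing through by 4.93: denominator becomes s² + 164.7 s + 36920.
So ω_n = √36920 = 192 rad/s and ζ = 164.7/(2·192) = 0.429.
ω_d = 192·√(1 − 0.429²) = 174 rad/s. t_p = π/ω_d = 0.0181 s.

t_p ≈ 0.0181 s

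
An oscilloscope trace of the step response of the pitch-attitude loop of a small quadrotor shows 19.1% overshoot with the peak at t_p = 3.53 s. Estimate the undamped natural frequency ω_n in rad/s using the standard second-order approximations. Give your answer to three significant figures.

The overshoot fixes ζ = −ln(OS)/√(π²+ln²(OS)) = 0.466.
t_p = π/ω_d ⇒ ω_d = 0.890 rad/s; then ω_n = ω_d/√(1−ζ²) = 1.01 rad/s.

ω_n ≈ 1.01 rad/s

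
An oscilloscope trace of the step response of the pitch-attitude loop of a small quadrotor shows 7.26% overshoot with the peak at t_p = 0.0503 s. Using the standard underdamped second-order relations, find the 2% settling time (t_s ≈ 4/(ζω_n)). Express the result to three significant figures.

t_s ≈ 0.0767 s

From the overshoot, ζ = −ln(OS)/√(π²+ln²(OS)) = 0.641.
From t_p = π/ω_d, ω_d = π/0.0503 = 62.5 rad/s, so ω_n = ω_d/√(1−ζ²) = 81.4 rad/s.
t_s ≈ 4/(ζω_n) = 4/(0.641·81.4) = 0.0767 s.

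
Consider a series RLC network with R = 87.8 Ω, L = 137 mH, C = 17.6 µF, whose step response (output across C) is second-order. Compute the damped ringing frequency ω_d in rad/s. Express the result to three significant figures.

For a series RLC circuit (capacitor voltage as output), ω_n = 1/√(LC) = 1/√(137 mH · 17.6 µF) = 644 rad/s.
ζ = (R/2)·√(C/L) = (87.8/2)·√(17.6 µF/137 mH) = 0.498.
ω_d = 644·√(1 − 0.498²) = 559 rad/s.

ω_d ≈ 559 rad/s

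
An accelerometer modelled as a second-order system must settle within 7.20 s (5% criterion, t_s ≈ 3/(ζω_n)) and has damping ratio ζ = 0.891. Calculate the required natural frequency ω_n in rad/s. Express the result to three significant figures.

Rearranging t_s ≈ 3/(ζω_n) gives ω_n = 3/(ζ·t_s) = 3/(0.891 × 7.20) = 0.468 rad/s.

ω_n ≈ 0.468 rad/s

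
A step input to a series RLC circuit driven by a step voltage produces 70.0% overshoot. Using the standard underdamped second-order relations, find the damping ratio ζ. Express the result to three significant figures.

ζ ≈ 0.113

ζ = −ln(OS)/√(π² + (ln OS)²). With OS = 0.700, ln OS = −0.3567 and ζ = 0.3567/3.162 = 0.113.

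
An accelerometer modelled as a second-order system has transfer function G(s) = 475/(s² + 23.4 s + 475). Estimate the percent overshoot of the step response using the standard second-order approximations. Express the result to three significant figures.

%OS ≈ 13.5%

Matching coefficients with s² + 2ζω_n s + ω_n² gives ω_n² = 475 ⇒ ω_n = 21.8 rad/s, and ζ = 23.4/(2ω_n) = 0.537.
%OS = 100·exp(−πζ/√(1−ζ²)) = 13.5%.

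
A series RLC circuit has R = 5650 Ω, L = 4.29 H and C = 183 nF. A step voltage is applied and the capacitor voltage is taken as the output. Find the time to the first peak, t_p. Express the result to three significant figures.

For a series RLC circuit (capacitor voltage as output), ω_n = 1/√(LC) = 1/√(4.29 H · 183 nF) = 1130 rad/s.
ζ = (R/2)·√(C/L) = (5650/2)·√(183 nF/4.29 H) = 0.583.
The damped frequency ω_d = ω_n√(1−ζ²) = 917 rad/s. t_p = π/ω_d = 0.00343 s.

t_p ≈ 0.00343 s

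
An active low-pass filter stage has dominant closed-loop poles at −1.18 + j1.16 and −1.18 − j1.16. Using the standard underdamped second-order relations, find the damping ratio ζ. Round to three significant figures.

With σ = 1.18, ω_d = 1.16: ω_n = √(σ²+ω_d²) = 1.65 rad/s, ζ = σ/ω_n = 0.713.

ζ ≈ 0.713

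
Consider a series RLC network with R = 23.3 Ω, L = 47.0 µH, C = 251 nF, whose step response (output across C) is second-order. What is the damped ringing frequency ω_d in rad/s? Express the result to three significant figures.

ω_d ≈ 153000 rad/s

For a series RLC circuit (capacitor voltage as output), ω_n = 1/√(LC) = 1/√(47.0 µH · 251 nF) = 291000 rad/s.
ζ = (R/2)·√(C/L) = (23.3/2)·√(251 nF/47.0 µH) = 0.851.
ω_d = ω_n√(1−ζ²) = 153000 rad/s.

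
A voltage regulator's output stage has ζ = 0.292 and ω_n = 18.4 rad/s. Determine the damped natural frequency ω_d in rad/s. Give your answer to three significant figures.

ω_d ≈ 17.6 rad/s

ω_d = ω_n√(1−ζ²) = 18.4·√0.915 = 17.6 rad/s.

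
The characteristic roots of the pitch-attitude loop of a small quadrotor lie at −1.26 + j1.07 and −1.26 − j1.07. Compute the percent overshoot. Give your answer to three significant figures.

%OS ≈ 2.47%

|pole| = ω_n = √(1.26² + 1.07²) = 1.65 rad/s; ζ = cos θ = σ/ω_n = 0.762.
Overshoot: exp(−π·0.762/√(1−0.762²)) = 0.0247, i.e. 2.47%.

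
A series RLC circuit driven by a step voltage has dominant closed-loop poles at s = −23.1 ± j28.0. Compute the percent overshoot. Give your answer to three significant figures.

%OS ≈ 7.49%

With σ = 23.1, ω_d = 28.0: ω_n = √(σ²+ω_d²) = 36.3 rad/s, ζ = σ/ω_n = 0.636.
%OS = 100·exp(−πζ/√(1−ζ²)) = 7.49%.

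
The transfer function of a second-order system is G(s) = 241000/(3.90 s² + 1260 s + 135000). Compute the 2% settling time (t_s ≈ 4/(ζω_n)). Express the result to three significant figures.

t_s ≈ 0.0248 s

Dividing through by 3.90: denominator becomes s² + 323.1 s + 34620.
So ω_n = √34620 = 186 rad/s and ζ = 323.1/(2·186) = 0.868.
t_s ≈ 4/(ζω_n) = 0.0248 s.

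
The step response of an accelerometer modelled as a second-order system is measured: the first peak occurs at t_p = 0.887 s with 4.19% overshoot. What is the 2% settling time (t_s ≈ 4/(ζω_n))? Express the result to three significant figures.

From the overshoot, ζ = −ln(OS)/√(π²+ln²(OS)) = 0.711.
From t_p = π/ω_d, ω_d = π/0.887 = 3.54 rad/s, so ω_n = ω_d/√(1−ζ²) = 5.03 rad/s.
t_s ≈ 4/(ζω_n) = 4/(0.711·5.03) = 1.12 s.

t_s ≈ 1.12 s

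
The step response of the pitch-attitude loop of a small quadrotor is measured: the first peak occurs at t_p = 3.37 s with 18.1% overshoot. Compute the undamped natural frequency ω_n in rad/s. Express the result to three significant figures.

ζ from %OS: ζ = |ln 0.181|/√(π²+ln²0.181) = 0.478.
t_p = π/ω_d ⇒ ω_d = 0.932 rad/s; then ω_n = ω_d/√(1−ζ²) = 1.06 rad/s.

ω_n ≈ 1.06 rad/s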